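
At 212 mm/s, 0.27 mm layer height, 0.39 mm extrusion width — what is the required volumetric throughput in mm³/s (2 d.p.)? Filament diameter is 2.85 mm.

22.32

A = 0.27 × 0.39 = 0.1053 mm².
Volumetric flow = 212 × 0.1053 = 22.32 mm³/s.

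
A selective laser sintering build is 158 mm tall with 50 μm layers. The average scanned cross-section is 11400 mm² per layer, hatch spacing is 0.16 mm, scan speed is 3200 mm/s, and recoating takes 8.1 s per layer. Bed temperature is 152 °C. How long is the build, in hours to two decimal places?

Layer count = ceil(158 / 0.05) = 3160.
Scan path per layer = 11400 / 0.16, so 71250 mm.
Per-layer scan time: 71250 / 3200 → 22.2656 s.
Layer cycle: 22.2656 + 8.1 → 30.3656 s.
Total: 3160 × 30.3656 s = 95955.296 s → 26.65 hours.

26.65 hours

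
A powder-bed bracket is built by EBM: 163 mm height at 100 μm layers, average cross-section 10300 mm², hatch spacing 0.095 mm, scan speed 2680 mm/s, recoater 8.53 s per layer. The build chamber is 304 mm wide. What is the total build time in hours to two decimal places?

Number of layers: 163 / 0.1 → 1630 (rounded up).
Scan path per layer: 10300 / 0.095 → 108421.1 mm.
Per-layer scan time: 108421.1 / 2680 → 40.4556 s.
Time per layer: 40.4556 + 8.53 → 48.9856 s.
Total: 1630 × 48.9856 s = 79846.528 s → 22.18 hours.

22.18 hours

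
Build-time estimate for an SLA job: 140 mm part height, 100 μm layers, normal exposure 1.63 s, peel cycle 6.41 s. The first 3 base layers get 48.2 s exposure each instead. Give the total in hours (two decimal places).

3.17 hours

Number of layers: 140 / 0.1 → 1400 (rounded up).
Base layers: 3 × (48.2 + 6.41) → 163.83 s.
Normal layers = 1397 × (1.63 + 6.41), so 11231.88 s.
Total = 163.83 + 11231.88 = 11395.71 s = 3.17 hours.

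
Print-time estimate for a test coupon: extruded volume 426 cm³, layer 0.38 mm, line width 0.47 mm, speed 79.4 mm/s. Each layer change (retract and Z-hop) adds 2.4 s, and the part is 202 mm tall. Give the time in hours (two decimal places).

8.70 hours

Bead cross-section = 0.38 × 0.47 = 0.1786 mm².
Total extruded path = 426000/0.1786 = 2385218.4 mm.
Extrusion time = 2385218.4 / 79.4, so 30040.5 s.
Number of layers: 202 / 0.38 → 532 (rounded up).
Z-hop total = 532 × 2.4 = 1276.8 s.
Total = 30040.5 + 1276.8 = 31317.3 s = 8.70 hours.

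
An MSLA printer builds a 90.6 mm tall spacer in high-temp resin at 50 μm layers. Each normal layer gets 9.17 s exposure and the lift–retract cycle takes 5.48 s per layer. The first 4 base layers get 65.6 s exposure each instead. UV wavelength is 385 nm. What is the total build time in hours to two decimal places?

Layer count = ceil(90.6 / 0.05) = 1812.
Burn-in layers: 4 × (65.6 + 5.48) → 284.32 s.
Regular layers = 1808 × (9.17 + 5.48) = 26487.2 s.
Total = 284.32 + 26487.2 = 26771.52 s = 7.44 hours.

7.44 hours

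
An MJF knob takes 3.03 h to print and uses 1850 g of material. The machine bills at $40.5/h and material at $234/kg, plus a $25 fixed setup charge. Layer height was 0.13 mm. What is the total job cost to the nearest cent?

Machine-time cost = 40.5 × 3.03, so $122.715.
Material charge: 234 × 1850/1000 → $432.90.
Total = 122.715 + 432.90 + 25 = 580.615 ≈ $580.62.

$580.62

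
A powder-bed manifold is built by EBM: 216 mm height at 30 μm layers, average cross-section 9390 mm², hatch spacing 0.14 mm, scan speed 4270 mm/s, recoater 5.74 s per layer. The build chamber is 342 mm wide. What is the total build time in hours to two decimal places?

42.90 hours

Layer count = ceil(216 / 0.03) = 7200.
Scan path per layer = 9390 / 0.14, so 67071.4 mm.
Per-layer scan time: 67071.4 / 4270 → 15.7076 s.
Per-layer time: 15.7076 + 5.74 → 21.4476 s.
Build time = 7200 × 21.4476 = 154422.72 s = 42.90 hours.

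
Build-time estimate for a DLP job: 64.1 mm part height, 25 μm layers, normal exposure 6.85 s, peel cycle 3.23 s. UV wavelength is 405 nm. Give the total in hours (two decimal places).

7.18 hours

Number of layers: 64.1 / 0.025 → 2564 (rounded up).
Per-layer time: 6.85 + 3.23 → 10.08 s.
Build time: 2564 × 10.08 s = 25845.12 s, i.e. 7.18 hours.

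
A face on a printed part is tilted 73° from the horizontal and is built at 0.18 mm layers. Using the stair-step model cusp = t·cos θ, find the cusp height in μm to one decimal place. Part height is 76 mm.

52.6 μm

Cusp = layer height × cos(73°) = 0.18 × 0.2924 = 0.052632 mm = 52.6 μm.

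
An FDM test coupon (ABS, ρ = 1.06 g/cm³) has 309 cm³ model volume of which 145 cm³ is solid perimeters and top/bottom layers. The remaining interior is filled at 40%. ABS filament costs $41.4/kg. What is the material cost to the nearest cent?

Interior volume = 309 − 145 = 164 cm³.
Deposited infill = 0.40 × 164 = 65.6 cm³.
Deposited volume = 145 + 65.6 = 210.6 cm³.
Mass = 210.6 × 1.06 = 223.236 g.
Cost = 223.236 g / 1000 × $41.4/kg = $9.24.

$9.24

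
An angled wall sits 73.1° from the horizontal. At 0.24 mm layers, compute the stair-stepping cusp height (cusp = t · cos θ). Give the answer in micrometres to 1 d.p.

h_c = t·cos θ = 0.24 × 0.2907 = 0.069768 mm (69.8 μm).

69.8 μm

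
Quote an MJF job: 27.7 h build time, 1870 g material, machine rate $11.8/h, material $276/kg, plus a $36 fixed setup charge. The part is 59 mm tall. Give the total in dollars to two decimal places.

Time charge = 11.8 × 27.7, so $326.86.
Material cost: 276 × 1870/1000 → $516.12.
Total = 326.86 + 516.12 + 36 = $878.98.

$878.98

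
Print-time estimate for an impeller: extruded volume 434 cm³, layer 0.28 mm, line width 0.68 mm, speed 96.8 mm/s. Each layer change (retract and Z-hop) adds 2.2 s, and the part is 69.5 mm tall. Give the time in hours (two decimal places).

6.69 hours

Line area = 0.28 × 0.68, so 0.1904 mm².
Path length: 434000 mm³ / 0.1904 mm² → 2279411.8 mm.
Time extruding: 2279411.8 / 96.8 → 23547.6 s.
Number of layers: 69.5 / 0.28 → 249 (rounded up).
Non-print overhead: 249 × 2.2 → 547.8 s.
Altogether 23547.6 + 547.8 = 24095.4 s, i.e. 6.69 hours.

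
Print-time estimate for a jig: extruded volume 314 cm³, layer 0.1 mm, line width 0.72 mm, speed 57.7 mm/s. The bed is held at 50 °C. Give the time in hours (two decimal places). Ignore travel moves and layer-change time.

Bead cross-section: 0.1 × 0.72 → 0.072 mm².
Toolpath length = 314 cm³ / 0.072 mm² = 314000 / 0.072 = 4361111.1 mm.
Print-move time = 4361111.1 / 57.7 = 75582.5 s.
That's 75582.5 s → 21.00 hours.

21.00 hours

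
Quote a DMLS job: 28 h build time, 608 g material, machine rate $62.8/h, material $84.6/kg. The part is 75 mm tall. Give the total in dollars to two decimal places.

$1809.84

Machine-time cost = 62.8 × 28 = $1758.40.
Feedstock cost = 84.6 × 608/1000 = $51.4368.
Job cost: 1758.40 + 51.4368 = 1809.8368 ≈ $1809.84.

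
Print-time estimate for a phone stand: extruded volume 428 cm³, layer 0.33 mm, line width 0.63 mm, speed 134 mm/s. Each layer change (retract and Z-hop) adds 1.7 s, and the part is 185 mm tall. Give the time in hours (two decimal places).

4.53 hours

Line area: 0.33 × 0.63 → 0.2079 mm².
Toolpath length = 428 cm³ / 0.2079 mm² = 428000 / 0.2079 = 2058682.1 mm.
Print-move time = 2058682.1 / 134 = 15363.3 s.
Layers = ⌈185/0.33⌉ = 561.
Z-hop total: 561 × 1.7 → 953.7 s.
Total = 15363.3 + 953.7 = 16317 s = 4.53 hours.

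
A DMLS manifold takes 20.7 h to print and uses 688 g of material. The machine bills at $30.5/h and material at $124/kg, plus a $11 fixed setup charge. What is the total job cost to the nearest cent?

$727.66

Time charge: 30.5 × 20.7 → $631.35.
Material cost = 124 × 688/1000, so $85.312.
Total = 631.35 + 85.312 + 11 = 727.662 ≈ $727.66.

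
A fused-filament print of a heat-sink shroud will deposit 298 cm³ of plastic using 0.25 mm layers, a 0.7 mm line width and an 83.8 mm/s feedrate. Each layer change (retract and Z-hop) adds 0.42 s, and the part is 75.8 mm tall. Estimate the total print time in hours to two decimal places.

5.68 hours

Extrusion cross-section: 0.25 × 0.7 → 0.175 mm².
Total extruded path = 298000/0.175 = 1702857.1 mm.
Time extruding: 1702857.1 / 83.8 → 20320.5 s.
Layer count = ceil(75.8 / 0.25) = 304.
Z-hop total = 304 × 0.42, so 127.68 s.
Total = 20320.5 + 127.68 = 20448.18 s = 5.68 hours.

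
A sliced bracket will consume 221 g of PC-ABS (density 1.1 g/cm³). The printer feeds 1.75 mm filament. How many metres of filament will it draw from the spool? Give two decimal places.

83.53 m

Volume = 221 g / 1.1 g·cm⁻³ = 200.9091 cm³ = 200909.1 mm³.
Filament cross-section = π × (1.75/2)² = 2.4053 mm².
L = V/A = 200909.1/2.4053 = 83527.67 mm → 83.53 m.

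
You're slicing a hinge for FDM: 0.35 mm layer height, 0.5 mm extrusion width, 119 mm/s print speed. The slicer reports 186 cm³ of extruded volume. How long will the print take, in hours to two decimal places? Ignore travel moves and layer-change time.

2.48 hours

Line area: 0.35 × 0.5 → 0.175 mm².
Total extruded path = 186000/0.175 = 1062857.1 mm.
Time extruding = 1062857.1 / 119 = 8931.6 s.
That's 8931.6 s → 2.48 hours.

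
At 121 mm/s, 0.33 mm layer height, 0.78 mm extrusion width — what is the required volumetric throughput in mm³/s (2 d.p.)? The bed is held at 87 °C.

31.15

A = 0.33 × 0.78 = 0.2574 mm².
Volumetric flow = 121 × 0.2574 = 31.15 mm³/s.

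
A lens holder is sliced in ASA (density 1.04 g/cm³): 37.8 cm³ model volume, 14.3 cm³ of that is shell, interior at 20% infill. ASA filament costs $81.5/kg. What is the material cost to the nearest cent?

Infill region: 37.8 − 14.3 → 23.5 cm³.
Deposited infill: 0.20 × 23.5 → 4.7 cm³.
Deposited volume: 14.3 + 4.7 → 19 cm³.
Mass = 19 × 1.04 = 19.76 g.
At $81.5/kg: 19.76/1000 × 81.5 = $1.61.

$1.61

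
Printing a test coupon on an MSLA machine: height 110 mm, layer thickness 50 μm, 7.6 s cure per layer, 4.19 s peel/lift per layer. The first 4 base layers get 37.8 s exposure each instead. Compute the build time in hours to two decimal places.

7.24 hours

Number of layers: 110 / 0.05 → 2200 (rounded up).
Base layers = 4 × (37.8 + 4.19), so 167.96 s.
Normal layers = 2196 × (7.6 + 4.19), so 25890.84 s.
Sum: 167.96 + 25890.84 = 26058.8 s → 7.24 hours.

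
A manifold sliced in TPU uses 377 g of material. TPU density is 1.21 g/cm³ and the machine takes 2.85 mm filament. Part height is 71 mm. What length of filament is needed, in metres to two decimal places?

Volume = 377 g / 1.21 g·cm⁻³ = 311.5702 cm³ = 311570.2 mm³.
Filament cross-section = π × (2.85/2)² = 6.3794 mm².
L = V/A = 311570.2/6.3794 = 48840.05 mm → 48.84 m.

48.84 m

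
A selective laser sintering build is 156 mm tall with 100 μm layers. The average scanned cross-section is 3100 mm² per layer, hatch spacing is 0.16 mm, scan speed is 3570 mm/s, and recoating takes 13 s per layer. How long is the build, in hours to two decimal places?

7.99 hours

Number of layers: 156 / 0.1 → 1560 (rounded up).
Scan path per layer = 3100 / 0.16, so 19375 mm.
Laser time per layer: 19375 / 3570 → 5.4272 s.
Per-layer time = 5.4272 + 13 = 18.4272 s.
Total: 1560 × 18.4272 s = 28746.432 s → 7.99 hours.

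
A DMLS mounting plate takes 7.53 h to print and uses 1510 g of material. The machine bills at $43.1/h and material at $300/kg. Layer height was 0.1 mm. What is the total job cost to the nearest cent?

Machine-time cost = 43.1 × 7.53 = $324.543.
Material cost: 300 × 1510/1000 → $453.00.
Job cost: 324.543 + 453.00 = 777.543 ≈ $777.54.

$777.54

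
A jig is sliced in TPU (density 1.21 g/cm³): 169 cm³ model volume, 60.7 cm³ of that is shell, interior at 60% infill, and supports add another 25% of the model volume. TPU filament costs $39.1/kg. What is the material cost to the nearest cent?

Volume inside the shell = 169 − 60.7, so 108.3 cm³.
Infill deposited: 0.60 × 108.3 → 64.98 cm³.
Support: 0.25 × 169 → 42.25 cm³.
Deposited volume = 60.7 + 64.98 + 42.25 = 167.93 cm³.
Mass = 167.93 × 1.21, so 203.1953 g.
At $39.1/kg: 203.1953/1000 × 39.1 = $7.94.

$7.94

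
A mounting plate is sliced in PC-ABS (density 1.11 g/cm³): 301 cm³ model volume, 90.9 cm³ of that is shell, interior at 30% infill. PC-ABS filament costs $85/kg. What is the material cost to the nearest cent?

Interior volume = 301 − 90.9 = 210.1 cm³.
Infill volume: 0.30 × 210.1 → 63.03 cm³.
Total extruded = 90.9 + 63.03 = 153.93 cm³.
Mass = 153.93 × 1.11, so 170.8623 g.
At $85/kg: 170.8623/1000 × 85 = $14.52.

$14.52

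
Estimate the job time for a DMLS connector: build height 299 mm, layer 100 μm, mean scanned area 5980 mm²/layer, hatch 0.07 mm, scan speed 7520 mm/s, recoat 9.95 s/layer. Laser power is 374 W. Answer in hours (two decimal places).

17.70 hours

Number of layers: 299 / 0.1 → 2990 (rounded up).
Hatch length per layer = 5980 / 0.07 = 85428.6 mm.
Per-layer scan time = 85428.6 / 7520 = 11.3602 s.
Layer cycle = 11.3602 + 9.95 = 21.3102 s.
Total: 2990 × 21.3102 s = 63717.498 s → 17.70 hours.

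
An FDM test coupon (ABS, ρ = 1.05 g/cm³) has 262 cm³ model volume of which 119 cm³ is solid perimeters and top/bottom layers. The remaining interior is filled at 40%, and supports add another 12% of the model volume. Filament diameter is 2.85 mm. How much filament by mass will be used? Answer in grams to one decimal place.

218.0 g

Interior volume = 262 − 119, so 143 cm³.
Infill volume: 0.40 × 143 → 57.2 cm³.
Support: 0.12 × 262 → 31.44 cm³.
Deposited volume: 119 + 57.2 + 31.44 → 207.64 cm³.
Mass: 207.64 × 1.05 → 218.022 g.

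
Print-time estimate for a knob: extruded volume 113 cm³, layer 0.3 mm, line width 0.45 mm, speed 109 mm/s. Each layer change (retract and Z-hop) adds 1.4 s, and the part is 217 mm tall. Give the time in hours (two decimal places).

Bead cross-section: 0.3 × 0.45 → 0.135 mm².
Toolpath length = 113 cm³ / 0.135 mm² = 113000 / 0.135 = 837037 mm.
Print-move time = 837037 / 109 = 7679.2 s.
Number of layers: 217 / 0.3 → 724 (rounded up).
Z-hop total = 724 × 1.4 = 1013.6 s.
Altogether 7679.2 + 1013.6 = 8692.8 s, i.e. 2.41 hours.

2.41 hours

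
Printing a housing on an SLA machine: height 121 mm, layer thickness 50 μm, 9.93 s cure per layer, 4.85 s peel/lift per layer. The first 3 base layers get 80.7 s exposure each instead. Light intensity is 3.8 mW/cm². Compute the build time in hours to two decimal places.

Layers = ⌈121/0.05⌉ = 2420.
Burn-in layers = 3 × (80.7 + 4.85) = 256.65 s.
Regular layers: 2417 × (9.93 + 4.85) → 35723.26 s.
Sum: 256.65 + 35723.26 = 35979.91 s → 9.99 hours.

9.99 hours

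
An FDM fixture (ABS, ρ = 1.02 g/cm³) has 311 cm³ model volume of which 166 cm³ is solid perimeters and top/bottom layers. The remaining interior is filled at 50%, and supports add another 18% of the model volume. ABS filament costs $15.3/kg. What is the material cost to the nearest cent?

Interior volume = 311 − 166, so 145 cm³.
Infill volume: 0.50 × 145 → 72.5 cm³.
Support = 0.18 × 311, so 55.98 cm³.
Total printed volume: 166 + 72.5 + 55.98 → 294.48 cm³.
Mass = 294.48 × 1.02, so 300.3696 g.
Cost = 300.3696 g / 1000 × $15.3/kg = $4.60.

$4.60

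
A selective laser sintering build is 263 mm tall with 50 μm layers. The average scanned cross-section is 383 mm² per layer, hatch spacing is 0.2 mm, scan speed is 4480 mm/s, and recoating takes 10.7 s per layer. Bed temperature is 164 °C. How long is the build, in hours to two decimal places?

Layers = ⌈263/0.05⌉ = 5260.
Hatch length per layer = 383 / 0.2, so 1915 mm.
Laser time per layer: 1915 / 4480 → 0.4275 s.
Time per layer = 0.4275 + 10.7, so 11.1275 s.
Build time = 5260 × 11.1275 = 58530.65 s = 16.26 hours.

16.26 hours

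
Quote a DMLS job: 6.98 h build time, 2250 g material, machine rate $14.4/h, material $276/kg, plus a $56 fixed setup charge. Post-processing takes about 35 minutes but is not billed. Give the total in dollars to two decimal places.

Machine-time cost = 14.4 × 6.98 = $100.512.
Material cost: 276 × 2250/1000 → $621.00.
Adding setup: 100.512 + 621.00 + 56 → 777.512 ≈ $777.51.

$777.51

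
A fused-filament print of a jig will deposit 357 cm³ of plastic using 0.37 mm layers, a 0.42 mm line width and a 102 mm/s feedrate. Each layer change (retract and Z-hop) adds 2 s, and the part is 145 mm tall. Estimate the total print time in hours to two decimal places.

Bead cross-section = 0.37 × 0.42 = 0.1554 mm².
Total extruded path = 357000/0.1554 = 2297297.3 mm.
Print-move time = 2297297.3 / 102, so 22522.5 s.
Layers = ⌈145/0.37⌉ = 392.
Z-hop total = 392 × 2, so 784 s.
Total = 22522.5 + 784 = 23306.5 s = 6.47 hours.

6.47 hours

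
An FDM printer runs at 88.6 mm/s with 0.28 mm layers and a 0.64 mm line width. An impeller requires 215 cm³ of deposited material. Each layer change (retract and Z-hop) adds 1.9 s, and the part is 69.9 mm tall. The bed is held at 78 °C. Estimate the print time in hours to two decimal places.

Bead cross-section = 0.28 × 0.64 = 0.1792 mm².
Toolpath length = 215 cm³ / 0.1792 mm² = 215000 / 0.1792 = 1199776.8 mm.
Extrusion time: 1199776.8 / 88.6 → 13541.5 s.
Layer count = ceil(69.9 / 0.28) = 250.
Non-print overhead: 250 × 1.9 → 475 s.
Total = 13541.5 + 475 = 14016.5 s = 3.89 hours.

3.89 hours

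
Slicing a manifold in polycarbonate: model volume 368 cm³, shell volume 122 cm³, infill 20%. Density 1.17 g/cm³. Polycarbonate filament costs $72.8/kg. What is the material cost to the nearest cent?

$14.58

Volume inside the shell: 368 − 122 → 246 cm³.
Deposited infill = 0.20 × 246, so 49.2 cm³.
Total printed volume = 122 + 49.2 = 171.2 cm³.
Mass = 171.2 × 1.17, so 200.304 g.
At $72.8/kg: 200.304/1000 × 72.8 = $14.58.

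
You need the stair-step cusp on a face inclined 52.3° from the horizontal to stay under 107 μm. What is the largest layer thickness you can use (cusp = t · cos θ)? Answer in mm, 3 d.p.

0.175 mm

Layer height = cusp / cos(52.3°) = 0.107 / 0.6115 = 0.175 mm.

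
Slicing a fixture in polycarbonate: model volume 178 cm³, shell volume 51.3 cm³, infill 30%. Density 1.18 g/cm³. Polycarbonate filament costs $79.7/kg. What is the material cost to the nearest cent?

Volume inside the shell = 178 − 51.3 = 126.7 cm³.
Infill volume = 0.30 × 126.7 = 38.01 cm³.
Total extruded = 51.3 + 38.01, so 89.31 cm³.
Mass = 89.31 × 1.18, so 105.3858 g.
At $79.7/kg: 105.3858/1000 × 79.7 = $8.40.

$8.40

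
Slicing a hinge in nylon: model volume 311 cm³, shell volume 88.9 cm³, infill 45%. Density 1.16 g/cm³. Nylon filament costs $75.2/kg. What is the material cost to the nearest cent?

Interior volume = 311 − 88.9 = 222.1 cm³.
Deposited infill = 0.45 × 222.1 = 99.945 cm³.
Total printed volume = 88.9 + 99.945 = 188.845 cm³.
Mass = 188.845 × 1.16, so 219.0602 g.
At $75.2/kg: 219.0602/1000 × 75.2 = $16.47.

$16.47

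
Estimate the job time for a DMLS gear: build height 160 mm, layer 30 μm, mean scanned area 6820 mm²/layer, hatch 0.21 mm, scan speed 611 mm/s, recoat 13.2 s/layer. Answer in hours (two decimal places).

98.31 hours

Layer count = ceil(160 / 0.03) = 5334.
Per-layer scan distance = 6820 / 0.21, so 32476.2 mm.
Per-layer scan time = 32476.2 / 611, so 53.1525 s.
Time per layer = 53.1525 + 13.2, so 66.3525 s.
5334 layers × 66.3525 s/layer = 353924.235 s, i.e. 98.31 hours.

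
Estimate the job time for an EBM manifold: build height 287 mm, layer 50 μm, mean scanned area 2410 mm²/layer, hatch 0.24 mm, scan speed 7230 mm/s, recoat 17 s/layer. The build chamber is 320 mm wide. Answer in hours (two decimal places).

29.32 hours

Layer count = ceil(287 / 0.05) = 5740.
Per-layer scan distance: 2410 / 0.24 → 10041.7 mm.
Beam time per layer = 10041.7 / 7230 = 1.3889 s.
Per-layer time = 1.3889 + 17 = 18.3889 s.
5740 layers × 18.3889 s/layer = 105552.286 s, i.e. 29.32 hours.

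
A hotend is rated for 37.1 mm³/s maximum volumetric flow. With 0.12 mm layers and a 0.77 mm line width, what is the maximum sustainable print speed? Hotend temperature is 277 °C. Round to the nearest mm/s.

402 mm/s

A = 0.12 × 0.77, so 0.0924 mm².
v_max = Q/A = 37.1/0.0924 = 401.52 mm/s → 402 mm/s.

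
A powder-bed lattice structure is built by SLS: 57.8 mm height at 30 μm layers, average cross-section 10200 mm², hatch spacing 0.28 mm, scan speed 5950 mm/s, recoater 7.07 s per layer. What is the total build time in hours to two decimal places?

7.06 hours

Layers = ⌈57.8/0.03⌉ = 1927.
Hatch length per layer: 10200 / 0.28 → 36428.6 mm.
Scan time per layer: 36428.6 / 5950 → 6.1225 s.
Per-layer time = 6.1225 + 7.07, so 13.1925 s.
1927 layers × 13.1925 s/layer = 25421.9475 s, i.e. 7.06 hours.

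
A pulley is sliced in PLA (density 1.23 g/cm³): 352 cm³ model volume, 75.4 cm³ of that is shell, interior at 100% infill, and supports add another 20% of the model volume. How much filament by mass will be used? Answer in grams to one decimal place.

Infill region: 352 − 75.4 → 276.6 cm³.
Infill deposited = 1.00 × 276.6 = 276.6 cm³.
Support: 0.20 × 352 → 70.4 cm³.
Deposited volume = 75.4 + 276.6 + 70.4, so 422.4 cm³.
Mass = 422.4 × 1.23 = 519.552 g.

519.6 g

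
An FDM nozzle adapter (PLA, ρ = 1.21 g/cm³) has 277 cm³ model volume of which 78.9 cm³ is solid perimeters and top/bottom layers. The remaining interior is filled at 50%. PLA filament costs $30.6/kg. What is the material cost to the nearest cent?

$6.59

Volume inside the shell: 277 − 78.9 → 198.1 cm³.
Infill deposited = 0.50 × 198.1, so 99.05 cm³.
Total printed volume: 78.9 + 99.05 → 177.95 cm³.
Mass = 177.95 × 1.21 = 215.3195 g.
At $30.6/kg: 215.3195/1000 × 30.6 = $6.59.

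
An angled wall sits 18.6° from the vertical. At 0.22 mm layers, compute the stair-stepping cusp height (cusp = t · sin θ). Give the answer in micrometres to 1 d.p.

70.2 μm

sin(18.6°) = 0.3190, so cusp = 0.22 × 0.3190 = 0.07018 mm → 70.2 μm.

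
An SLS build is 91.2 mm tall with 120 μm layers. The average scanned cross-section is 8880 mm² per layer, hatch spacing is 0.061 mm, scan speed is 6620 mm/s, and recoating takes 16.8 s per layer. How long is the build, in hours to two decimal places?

8.19 hours

Layer count = ceil(91.2 / 0.12) = 760.
Per-layer scan distance = 8880 / 0.061, so 145573.8 mm.
Laser time per layer: 145573.8 / 6620 → 21.99 s.
Time per layer = 21.99 + 16.8, so 38.79 s.
760 layers × 38.79 s/layer = 29480.4 s, i.e. 8.19 hours.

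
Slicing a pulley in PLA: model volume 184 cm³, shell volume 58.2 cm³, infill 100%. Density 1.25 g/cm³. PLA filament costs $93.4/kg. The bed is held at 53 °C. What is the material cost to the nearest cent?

Interior volume = 184 − 58.2, so 125.8 cm³.
Deposited infill = 1.00 × 125.8 = 125.8 cm³.
Deposited volume: 58.2 + 125.8 → 184 cm³.
Mass = 184 × 1.25, so 230 g.
Cost = 230 g / 1000 × $93.4/kg = $21.48.

$21.48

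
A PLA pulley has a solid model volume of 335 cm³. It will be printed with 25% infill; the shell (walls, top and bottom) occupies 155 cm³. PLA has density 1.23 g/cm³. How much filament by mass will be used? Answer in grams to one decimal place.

Interior volume: 335 − 155 → 180 cm³.
Infill volume: 0.25 × 180 → 45 cm³.
Deposited volume: 155 + 45 → 200 cm³.
Mass = 200 × 1.23, so 246 g.

246.0 g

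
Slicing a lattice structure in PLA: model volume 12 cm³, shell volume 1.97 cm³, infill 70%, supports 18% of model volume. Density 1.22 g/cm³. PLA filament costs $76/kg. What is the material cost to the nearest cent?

$1.03

Interior volume: 12 − 1.97 → 10.03 cm³.
Infill deposited = 0.70 × 10.03 = 7.021 cm³.
Support = 0.18 × 12 = 2.16 cm³.
Total printed volume = 1.97 + 7.021 + 2.16, so 11.151 cm³.
Mass: 11.151 × 1.22 → 13.60422 g.
Cost = 13.60422 g / 1000 × $76/kg = $1.03.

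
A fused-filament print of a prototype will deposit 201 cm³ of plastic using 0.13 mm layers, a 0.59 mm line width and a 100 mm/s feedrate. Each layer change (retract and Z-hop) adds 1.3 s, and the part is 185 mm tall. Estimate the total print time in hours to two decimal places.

Line area = 0.13 × 0.59 = 0.0767 mm².
Toolpath length = 201 cm³ / 0.0767 mm² = 201000 / 0.0767 = 2620599.7 mm.
Print-move time: 2620599.7 / 100 → 26206 s.
Layers = ⌈185/0.13⌉ = 1424.
Z-hop total = 1424 × 1.3, so 1851.2 s.
Altogether 26206 + 1851.2 = 28057.2 s, i.e. 7.79 hours.

7.79 hours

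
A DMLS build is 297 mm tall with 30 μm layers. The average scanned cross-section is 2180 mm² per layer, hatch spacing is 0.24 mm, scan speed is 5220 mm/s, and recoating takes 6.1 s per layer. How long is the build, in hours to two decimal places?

Layers = ⌈297/0.03⌉ = 9900.
Scan path per layer: 2180 / 0.24 → 9083.3 mm.
Per-layer scan time = 9083.3 / 5220 = 1.7401 s.
Layer cycle: 1.7401 + 6.1 → 7.8401 s.
Build time = 9900 × 7.8401 = 77616.99 s = 21.56 hours.

21.56 hours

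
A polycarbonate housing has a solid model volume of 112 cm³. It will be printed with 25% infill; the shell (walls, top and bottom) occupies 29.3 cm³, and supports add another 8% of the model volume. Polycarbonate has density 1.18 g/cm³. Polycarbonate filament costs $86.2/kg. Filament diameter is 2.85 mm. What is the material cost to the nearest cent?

Interior volume: 112 − 29.3 → 82.7 cm³.
Infill deposited = 0.25 × 82.7 = 20.675 cm³.
Support = 0.08 × 112, so 8.96 cm³.
Total printed volume = 29.3 + 20.675 + 8.96 = 58.935 cm³.
Mass: 58.935 × 1.18 → 69.5433 g.
Cost = 69.5433 g / 1000 × $86.2/kg = $5.99.

$5.99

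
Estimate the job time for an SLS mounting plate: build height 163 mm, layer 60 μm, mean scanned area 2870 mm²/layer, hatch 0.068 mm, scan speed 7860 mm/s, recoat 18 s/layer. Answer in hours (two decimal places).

17.64 hours

Layer count = ceil(163 / 0.06) = 2717.
Per-layer scan distance = 2870 / 0.068, so 42205.9 mm.
Laser time per layer: 42205.9 / 7860 → 5.3697 s.
Layer cycle = 5.3697 + 18 = 23.3697 s.
Build time = 2717 × 23.3697 = 63495.4749 s = 17.64 hours.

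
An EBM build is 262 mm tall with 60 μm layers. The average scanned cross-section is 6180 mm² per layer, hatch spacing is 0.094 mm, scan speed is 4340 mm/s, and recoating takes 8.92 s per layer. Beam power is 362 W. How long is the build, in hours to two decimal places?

29.20 hours

Number of layers: 262 / 0.06 → 4367 (rounded up).
Hatch length per layer = 6180 / 0.094, so 65744.7 mm.
Scan time per layer = 65744.7 / 4340, so 15.1485 s.
Time per layer = 15.1485 + 8.92 = 24.0685 s.
Total: 4367 × 24.0685 s = 105107.1395 s → 29.20 hours.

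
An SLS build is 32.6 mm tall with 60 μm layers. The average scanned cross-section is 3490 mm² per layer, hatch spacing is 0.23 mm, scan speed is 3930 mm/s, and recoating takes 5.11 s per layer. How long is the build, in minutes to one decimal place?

Layers = ⌈32.6/0.06⌉ = 544.
Scan path per layer: 3490 / 0.23 → 15173.9 mm.
Per-layer scan time = 15173.9 / 3930, so 3.861 s.
Time per layer = 3.861 + 5.11, so 8.971 s.
Build time = 544 × 8.971 = 4880.224 s = 81.3 minutes.

81.3 minutes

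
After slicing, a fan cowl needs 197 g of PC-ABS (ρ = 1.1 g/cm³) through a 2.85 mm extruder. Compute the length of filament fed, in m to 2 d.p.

28.07 m

Volume = 197 g / 1.1 g·cm⁻³ = 179.0909 cm³ = 179090.9 mm³.
A = π r² = π × 1.425² = 6.3794 mm².
Length = 179090.9 / 6.3794 = 28073.31 mm = 28.07 m.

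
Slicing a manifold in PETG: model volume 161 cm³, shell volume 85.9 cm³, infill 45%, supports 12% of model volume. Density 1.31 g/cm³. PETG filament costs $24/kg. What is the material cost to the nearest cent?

$4.37

Volume inside the shell: 161 − 85.9 → 75.1 cm³.
Infill volume = 0.45 × 75.1, so 33.795 cm³.
Support = 0.12 × 161 = 19.32 cm³.
Total printed volume = 85.9 + 33.795 + 19.32, so 139.015 cm³.
Mass: 139.015 × 1.31 → 182.10965 g.
At $24/kg: 182.10965/1000 × 24 = $4.37.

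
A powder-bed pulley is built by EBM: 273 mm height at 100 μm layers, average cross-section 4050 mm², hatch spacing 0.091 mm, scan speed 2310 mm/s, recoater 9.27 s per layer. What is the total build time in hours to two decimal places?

21.64 hours

Layer count = ceil(273 / 0.1) = 2730.
Hatch length per layer: 4050 / 0.091 → 44505.5 mm.
Per-layer scan time = 44505.5 / 2310 = 19.2665 s.
Time per layer: 19.2665 + 9.27 → 28.5365 s.
2730 layers × 28.5365 s/layer = 77904.645 s, i.e. 21.64 hours.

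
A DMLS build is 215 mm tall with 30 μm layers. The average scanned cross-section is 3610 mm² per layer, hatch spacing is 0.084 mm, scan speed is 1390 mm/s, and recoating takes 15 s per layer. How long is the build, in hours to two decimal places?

Layers = ⌈215/0.03⌉ = 7167.
Per-layer scan distance = 3610 / 0.084, so 42976.2 mm.
Scan time per layer: 42976.2 / 1390 → 30.9181 s.
Time per layer: 30.9181 + 15 → 45.9181 s.
Build time = 7167 × 45.9181 = 329095.0227 s = 91.42 hours.

91.42 hours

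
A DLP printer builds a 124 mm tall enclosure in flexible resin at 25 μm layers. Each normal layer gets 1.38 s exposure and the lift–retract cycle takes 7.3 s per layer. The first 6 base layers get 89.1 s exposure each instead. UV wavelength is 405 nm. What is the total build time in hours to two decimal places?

12.11 hours

Layer count = ceil(124 / 0.025) = 4960.
Burn-in layers = 6 × (89.1 + 7.3), so 578.4 s.
Normal layers: 4954 × (1.38 + 7.3) → 43000.72 s.
Total = 578.4 + 43000.72 = 43579.12 s = 12.11 hours.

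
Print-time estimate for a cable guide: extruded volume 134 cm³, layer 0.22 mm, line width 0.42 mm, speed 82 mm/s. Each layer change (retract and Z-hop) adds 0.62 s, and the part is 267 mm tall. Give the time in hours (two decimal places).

5.12 hours

Bead cross-section = 0.22 × 0.42, so 0.0924 mm².
Total extruded path = 134000/0.0924 = 1450216.5 mm.
Print-move time: 1450216.5 / 82 → 17685.6 s.
Number of layers: 267 / 0.22 → 1214 (rounded up).
Z-hop total: 1214 × 0.62 → 752.68 s.
Altogether 17685.6 + 752.68 = 18438.28 s, i.e. 5.12 hours.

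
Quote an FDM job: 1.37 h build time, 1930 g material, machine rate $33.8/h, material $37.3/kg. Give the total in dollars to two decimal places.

$118.30

Machine cost = 33.8 × 1.37, so $46.306.
Material cost = 37.3 × 1930/1000 = $71.989.
Job cost: 46.306 + 71.989 = 118.295 ≈ $118.30.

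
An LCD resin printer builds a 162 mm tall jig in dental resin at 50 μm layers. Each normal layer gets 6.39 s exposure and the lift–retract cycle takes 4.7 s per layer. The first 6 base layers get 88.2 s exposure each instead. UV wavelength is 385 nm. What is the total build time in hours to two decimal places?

Layer count = ceil(162 / 0.05) = 3240.
Burn-in layers: 6 × (88.2 + 4.7) → 557.4 s.
Regular layers = 3234 × (6.39 + 4.7) = 35865.06 s.
Sum: 557.4 + 35865.06 = 36422.46 s → 10.12 hours.

10.12 hours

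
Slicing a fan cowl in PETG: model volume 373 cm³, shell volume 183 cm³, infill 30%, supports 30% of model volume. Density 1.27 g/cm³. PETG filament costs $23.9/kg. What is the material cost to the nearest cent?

$10.68

Interior volume: 373 − 183 → 190 cm³.
Infill deposited: 0.30 × 190 → 57 cm³.
Support = 0.30 × 373, so 111.9 cm³.
Total extruded: 183 + 57 + 111.9 → 351.9 cm³.
Mass = 351.9 × 1.27, so 446.913 g.
Cost = 446.913 g / 1000 × $23.9/kg = $10.68.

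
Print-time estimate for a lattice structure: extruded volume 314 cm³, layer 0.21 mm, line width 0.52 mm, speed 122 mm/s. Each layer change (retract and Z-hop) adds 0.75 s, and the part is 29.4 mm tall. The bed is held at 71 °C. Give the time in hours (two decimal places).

6.58 hours

Line area: 0.21 × 0.52 → 0.1092 mm².
Path length: 314000 mm³ / 0.1092 mm² → 2875457.9 mm.
Extrusion time: 2875457.9 / 122 → 23569.3 s.
Number of layers: 29.4 / 0.21 → 140 (rounded up).
Layer-change overhead = 140 × 0.75 = 105 s.
Total = 23569.3 + 105 = 23674.3 s = 6.58 hours.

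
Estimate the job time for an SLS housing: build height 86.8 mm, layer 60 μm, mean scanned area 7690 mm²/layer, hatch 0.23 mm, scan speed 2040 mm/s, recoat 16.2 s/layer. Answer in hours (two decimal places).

Number of layers: 86.8 / 0.06 → 1447 (rounded up).
Scan path per layer: 7690 / 0.23 → 33434.8 mm.
Laser time per layer = 33434.8 / 2040 = 16.3896 s.
Per-layer time: 16.3896 + 16.2 → 32.5896 s.
Total: 1447 × 32.5896 s = 47157.1512 s → 13.10 hours.

13.10 hours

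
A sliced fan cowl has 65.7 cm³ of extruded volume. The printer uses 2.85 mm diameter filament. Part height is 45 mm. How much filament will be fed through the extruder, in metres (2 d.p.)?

A = π r² = π × 1.425² = 6.3794 mm².
L = 65700 mm³ / 6.3794 mm² = 10298.77 mm, i.e. 10.30 m.

10.30 m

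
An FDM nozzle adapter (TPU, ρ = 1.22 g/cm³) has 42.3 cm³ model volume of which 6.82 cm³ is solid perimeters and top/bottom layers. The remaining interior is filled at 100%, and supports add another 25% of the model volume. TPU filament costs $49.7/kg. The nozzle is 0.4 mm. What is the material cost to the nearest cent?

$3.21

Infill region = 42.3 − 6.82, so 35.48 cm³.
Infill volume = 1.00 × 35.48, so 35.48 cm³.
Support = 0.25 × 42.3, so 10.575 cm³.
Deposited volume = 6.82 + 35.48 + 10.575, so 52.875 cm³.
Mass: 52.875 × 1.22 → 64.5075 g.
Cost = 64.5075 g / 1000 × $49.7/kg = $3.21.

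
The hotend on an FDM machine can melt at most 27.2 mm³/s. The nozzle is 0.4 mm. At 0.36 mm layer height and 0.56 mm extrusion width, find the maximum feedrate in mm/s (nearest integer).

Extrusion cross-section = 0.36 × 0.56 = 0.2016 mm².
Max speed = 27.2 / 0.2016 = 134.92 ≈ 135 mm/s.

135 mm/s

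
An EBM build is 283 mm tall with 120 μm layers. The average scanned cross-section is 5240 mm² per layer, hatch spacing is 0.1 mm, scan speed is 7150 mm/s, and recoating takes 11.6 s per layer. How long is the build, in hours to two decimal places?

12.40 hours

Number of layers: 283 / 0.12 → 2359 (rounded up).
Per-layer scan distance: 5240 / 0.1 → 52400 mm.
Per-layer scan time = 52400 / 7150 = 7.3287 s.
Layer cycle = 7.3287 + 11.6, so 18.9287 s.
2359 layers × 18.9287 s/layer = 44652.8033 s, i.e. 12.40 hours.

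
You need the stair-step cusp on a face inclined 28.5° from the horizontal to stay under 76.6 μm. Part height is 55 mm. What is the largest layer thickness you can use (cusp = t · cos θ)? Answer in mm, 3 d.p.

0.087 mm

Layer height = cusp / cos(28.5°) = 0.0766 / 0.8788 = 0.087 mm.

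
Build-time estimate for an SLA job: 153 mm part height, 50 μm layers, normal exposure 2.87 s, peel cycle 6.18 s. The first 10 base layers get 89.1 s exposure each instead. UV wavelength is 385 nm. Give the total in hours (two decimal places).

Layer count = ceil(153 / 0.05) = 3060.
Burn-in layers = 10 × (89.1 + 6.18) = 952.8 s.
Normal layers = 3050 × (2.87 + 6.18) = 27602.5 s.
Sum: 952.8 + 27602.5 = 28555.3 s → 7.93 hours.

7.93 hours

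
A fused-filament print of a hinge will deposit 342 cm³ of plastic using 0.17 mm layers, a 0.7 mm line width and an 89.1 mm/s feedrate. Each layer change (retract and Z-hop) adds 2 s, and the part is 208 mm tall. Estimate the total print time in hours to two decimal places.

Line area: 0.17 × 0.7 → 0.119 mm².
Path length: 342000 mm³ / 0.119 mm² → 2873949.6 mm.
Time extruding = 2873949.6 / 89.1 = 32255.3 s.
Number of layers: 208 / 0.17 → 1224 (rounded up).
Non-print overhead: 1224 × 2 → 2448 s.
Total = 32255.3 + 2448 = 34703.3 s = 9.64 hours.

9.64 hours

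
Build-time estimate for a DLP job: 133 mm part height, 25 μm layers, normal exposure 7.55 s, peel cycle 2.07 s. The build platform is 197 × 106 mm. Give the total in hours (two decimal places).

Layer count = ceil(133 / 0.025) = 5320.
Per-layer time = 7.55 + 2.07, so 9.62 s.
Build time: 5320 × 9.62 s = 51178.4 s, i.e. 14.22 hours.

14.22 hours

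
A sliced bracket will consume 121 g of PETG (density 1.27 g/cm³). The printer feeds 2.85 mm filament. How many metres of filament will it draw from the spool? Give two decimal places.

14.93 m

Volume = 121 g / 1.27 g·cm⁻³ = 95.2756 cm³ = 95275.6 mm³.
Cross-section of 2.85 mm filament: π·(2.85/2)² = 6.3794 mm².
L = V/A = 95275.6/6.3794 = 14934.88 mm → 14.93 m.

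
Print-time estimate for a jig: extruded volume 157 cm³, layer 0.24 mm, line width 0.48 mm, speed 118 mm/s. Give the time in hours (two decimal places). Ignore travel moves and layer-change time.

3.21 hours

Bead cross-section = 0.24 × 0.48, so 0.1152 mm².
Toolpath length = 157 cm³ / 0.1152 mm² = 157000 / 0.1152 = 1362847.2 mm.
Extrusion time: 1362847.2 / 118 → 11549.6 s.
Converting: 11549.6 s = 3.21 hours.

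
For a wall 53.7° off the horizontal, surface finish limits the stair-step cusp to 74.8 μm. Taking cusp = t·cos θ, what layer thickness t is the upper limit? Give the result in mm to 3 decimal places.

0.126 mm

cos(53.7°) = 0.5920; t_max = 0.0748/0.5920 = 0.126 mm.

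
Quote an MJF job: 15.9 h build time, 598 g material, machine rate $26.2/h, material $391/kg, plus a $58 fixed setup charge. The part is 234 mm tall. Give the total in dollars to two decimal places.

Machine-time cost = 26.2 × 15.9, so $416.58.
Material cost = 391 × 598/1000, so $233.818.
Total = 416.58 + 233.818 + 58 = 708.398 ≈ $708.40.

$708.40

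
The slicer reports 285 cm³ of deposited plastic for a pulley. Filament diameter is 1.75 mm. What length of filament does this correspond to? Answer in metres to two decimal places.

A = π r² = π × 0.875² = 2.4053 mm².
L = 285000 mm³ / 2.4053 mm² = 118488.34 mm, i.e. 118.49 m.

118.49 m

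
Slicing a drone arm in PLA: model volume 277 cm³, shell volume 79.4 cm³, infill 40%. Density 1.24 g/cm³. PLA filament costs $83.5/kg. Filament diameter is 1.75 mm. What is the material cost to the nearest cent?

$16.40

Volume inside the shell = 277 − 79.4 = 197.6 cm³.
Infill deposited = 0.40 × 197.6, so 79.04 cm³.
Deposited volume = 79.4 + 79.04 = 158.44 cm³.
Mass = 158.44 × 1.24, so 196.4656 g.
At $83.5/kg: 196.4656/1000 × 83.5 = $16.40.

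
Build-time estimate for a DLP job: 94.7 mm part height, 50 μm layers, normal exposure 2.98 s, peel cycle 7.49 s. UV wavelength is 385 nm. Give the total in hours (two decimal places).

5.51 hours

Layer count = ceil(94.7 / 0.05) = 1894.
Each layer takes = 2.98 + 7.49 = 10.47 s.
Build time: 1894 × 10.47 s = 19830.18 s, i.e. 5.51 hours.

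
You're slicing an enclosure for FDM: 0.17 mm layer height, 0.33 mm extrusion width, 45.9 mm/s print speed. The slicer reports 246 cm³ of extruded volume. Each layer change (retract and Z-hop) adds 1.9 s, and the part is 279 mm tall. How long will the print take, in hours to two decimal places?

Extrusion cross-section = 0.17 × 0.33 = 0.0561 mm².
Toolpath length = 246 cm³ / 0.0561 mm² = 246000 / 0.0561 = 4385026.7 mm.
Print-move time = 4385026.7 / 45.9 = 95534.4 s.
Layer count = ceil(279 / 0.17) = 1642.
Non-print overhead = 1642 × 1.9, so 3119.8 s.
Altogether 95534.4 + 3119.8 = 98654.2 s, i.e. 27.40 hours.

27.40 hours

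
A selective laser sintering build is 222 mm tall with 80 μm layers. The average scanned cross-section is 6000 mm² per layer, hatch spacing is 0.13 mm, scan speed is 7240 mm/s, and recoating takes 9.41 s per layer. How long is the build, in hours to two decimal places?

Layer count = ceil(222 / 0.08) = 2775.
Per-layer scan distance: 6000 / 0.13 → 46153.8 mm.
Scan time per layer = 46153.8 / 7240 = 6.3748 s.
Layer cycle = 6.3748 + 9.41, so 15.7848 s.
2775 layers × 15.7848 s/layer = 43802.82 s, i.e. 12.17 hours.

12.17 hours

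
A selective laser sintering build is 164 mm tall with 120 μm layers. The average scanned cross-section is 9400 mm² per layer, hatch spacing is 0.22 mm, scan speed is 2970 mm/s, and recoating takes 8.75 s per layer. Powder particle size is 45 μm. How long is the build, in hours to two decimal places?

8.79 hours

Number of layers: 164 / 0.12 → 1367 (rounded up).
Hatch length per layer = 9400 / 0.22, so 42727.3 mm.
Scan time per layer = 42727.3 / 2970 = 14.3863 s.
Layer cycle = 14.3863 + 8.75, so 23.1363 s.
Build time = 1367 × 23.1363 = 31627.3221 s = 8.79 hours.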